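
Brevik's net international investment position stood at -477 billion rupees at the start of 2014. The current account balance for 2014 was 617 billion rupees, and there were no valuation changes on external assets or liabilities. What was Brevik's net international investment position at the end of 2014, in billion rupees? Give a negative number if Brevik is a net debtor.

140

With no valuation effects, change in NIIP = current account = 617
End-of-year NIIP = -477 + 617 = 140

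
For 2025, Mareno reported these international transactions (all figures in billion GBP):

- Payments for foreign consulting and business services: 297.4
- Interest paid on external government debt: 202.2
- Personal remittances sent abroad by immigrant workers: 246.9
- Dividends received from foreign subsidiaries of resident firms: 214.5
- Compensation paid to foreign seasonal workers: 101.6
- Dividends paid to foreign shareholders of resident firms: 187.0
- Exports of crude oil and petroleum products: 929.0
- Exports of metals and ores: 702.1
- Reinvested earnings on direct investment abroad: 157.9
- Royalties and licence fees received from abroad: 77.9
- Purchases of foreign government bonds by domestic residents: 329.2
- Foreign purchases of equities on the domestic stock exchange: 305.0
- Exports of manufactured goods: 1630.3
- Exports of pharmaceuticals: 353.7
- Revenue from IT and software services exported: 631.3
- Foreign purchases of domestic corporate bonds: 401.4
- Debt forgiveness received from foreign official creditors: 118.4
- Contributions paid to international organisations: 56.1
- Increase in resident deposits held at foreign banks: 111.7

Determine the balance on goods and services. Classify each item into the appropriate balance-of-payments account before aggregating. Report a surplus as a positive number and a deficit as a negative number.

Goods: 1630.3 + 353.7 + 702.1 + 929.0 = 3615.1
Services: 77.9 - 297.4 + 631.3 = 411.8
Trade balance = 3615.1 + 411.8 = 4026.9
(Excluded from the trade balance — primary income: interest paid on external government debt 202.2, dividends received from foreign subsidiaries of resident firms 214.5, compensation paid to foreign seasonal workers 101.6, dividends paid to foreign shareholders of resident firms 187.0, reinvested earnings on direct investment abroad 157.9; secondary income: personal remittances sent abroad by immigrant workers 246.9, contributions paid to international organisations 56.1; financial account: purchases of foreign government bonds by domestic residents 329.2, foreign purchases of equities on the domestic stock exchange 305.0, foreign purchases of domestic corporate bonds 401.4, increase in resident deposits held at foreign banks 111.7; capital account: debt forgiveness received from foreign official creditors 118.4.)

4026.9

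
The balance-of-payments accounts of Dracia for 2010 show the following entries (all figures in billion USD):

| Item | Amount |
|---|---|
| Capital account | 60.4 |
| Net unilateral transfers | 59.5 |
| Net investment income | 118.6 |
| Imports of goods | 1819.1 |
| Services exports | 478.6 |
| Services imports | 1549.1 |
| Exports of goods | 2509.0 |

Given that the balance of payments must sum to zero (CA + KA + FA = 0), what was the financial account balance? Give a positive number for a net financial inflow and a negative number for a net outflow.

Goods balance = 2509.0 - 1819.1 = 689.9
Services balance = 478.6 - 1549.1 = -1070.5
Trade balance (goods + services) = 689.9 + (-1070.5) = -380.6
Net primary income = 118.6
Net secondary income = 59.5
Current account = -380.6 + 118.6 + 59.5 = -202.5
Financial account = -(-202.5 + 60.4) = 142.1

142.1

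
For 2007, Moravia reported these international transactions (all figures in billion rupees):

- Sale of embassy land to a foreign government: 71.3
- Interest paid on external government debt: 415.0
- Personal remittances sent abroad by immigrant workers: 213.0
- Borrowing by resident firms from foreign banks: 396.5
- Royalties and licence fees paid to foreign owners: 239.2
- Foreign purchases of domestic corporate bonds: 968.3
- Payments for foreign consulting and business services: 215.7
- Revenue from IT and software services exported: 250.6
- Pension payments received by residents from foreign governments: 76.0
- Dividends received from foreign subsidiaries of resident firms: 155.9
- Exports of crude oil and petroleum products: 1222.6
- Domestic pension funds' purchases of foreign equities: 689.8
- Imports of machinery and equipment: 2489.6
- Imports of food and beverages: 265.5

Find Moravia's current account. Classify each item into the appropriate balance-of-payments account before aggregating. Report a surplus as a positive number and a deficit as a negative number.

Goods: 1222.6 - 265.5 - 2489.6 = -1532.5
Services: -215.7 - 239.2 + 250.6 = -204.3
Primary income: -415.0 + 155.9 = -259.1
Secondary income: 76.0 - 213.0 = -137.0
Current account = (-1532.5) + (-204.3) + (-259.1) + (-137.0) = -2132.9
(Excluded from the current account — capital account: sale of embassy land to a foreign government 71.3; financial account: borrowing by resident firms from foreign banks 396.5, foreign purchases of domestic corporate bonds 968.3, domestic pension funds' purchases of foreign equities 689.8.)

-2132.9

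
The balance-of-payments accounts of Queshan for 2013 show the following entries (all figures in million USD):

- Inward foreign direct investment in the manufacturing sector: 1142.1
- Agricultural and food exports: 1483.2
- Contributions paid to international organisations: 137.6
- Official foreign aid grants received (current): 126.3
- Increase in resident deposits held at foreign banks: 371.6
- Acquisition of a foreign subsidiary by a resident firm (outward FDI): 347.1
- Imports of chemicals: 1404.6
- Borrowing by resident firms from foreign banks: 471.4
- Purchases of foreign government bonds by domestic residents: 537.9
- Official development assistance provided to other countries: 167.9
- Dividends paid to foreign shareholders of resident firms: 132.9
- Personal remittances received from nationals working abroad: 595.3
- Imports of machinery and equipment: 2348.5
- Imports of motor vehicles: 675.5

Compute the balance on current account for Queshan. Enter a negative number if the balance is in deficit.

Goods: -1404.6 - 675.5 - 2348.5 + 1483.2 = -2945.4
Primary income: -132.9
Secondary income: 595.3 - 137.6 + 126.3 - 167.9 = 416.1
Current account = (-2945.4) + (-132.9) + 416.1 = -2662.2
(Excluded from the current account — financial account: inward foreign direct investment in the manufacturing sector 1142.1, increase in resident deposits held at foreign banks 371.6, acquisition of a foreign subsidiary by a resident firm (outward FDI) 347.1, borrowing by resident firms from foreign banks 471.4, purchases of foreign government bonds by domestic residents 537.9.)

-2662.2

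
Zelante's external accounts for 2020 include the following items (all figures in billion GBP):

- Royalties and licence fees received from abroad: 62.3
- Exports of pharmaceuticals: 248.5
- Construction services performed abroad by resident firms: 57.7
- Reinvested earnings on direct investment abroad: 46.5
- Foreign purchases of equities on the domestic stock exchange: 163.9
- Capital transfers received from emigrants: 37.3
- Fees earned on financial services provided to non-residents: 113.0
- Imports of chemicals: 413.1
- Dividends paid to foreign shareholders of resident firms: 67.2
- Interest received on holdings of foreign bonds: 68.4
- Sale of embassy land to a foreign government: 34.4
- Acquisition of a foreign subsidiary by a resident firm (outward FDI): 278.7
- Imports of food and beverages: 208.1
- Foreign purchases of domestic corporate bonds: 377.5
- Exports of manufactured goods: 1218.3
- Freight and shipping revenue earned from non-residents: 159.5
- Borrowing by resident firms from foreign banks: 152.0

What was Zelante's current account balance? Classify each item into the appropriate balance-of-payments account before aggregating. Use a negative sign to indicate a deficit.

1285.8

Goods: 1218.3 + 248.5 - 208.1 - 413.1 = 845.6
Services: 62.3 + 57.7 + 113.0 + 159.5 = 392.5
Primary income: -67.2 + 46.5 + 68.4 = 47.7
Current account = 845.6 + 392.5 + 47.7 = 1285.8
(Excluded from the current account — financial account: foreign purchases of equities on the domestic stock exchange 163.9, acquisition of a foreign subsidiary by a resident firm (outward FDI) 278.7, foreign purchases of domestic corporate bonds 377.5, borrowing by resident firms from foreign banks 152.0; capital account: capital transfers received from emigrants 37.3, sale of embassy land to a foreign government 34.4.)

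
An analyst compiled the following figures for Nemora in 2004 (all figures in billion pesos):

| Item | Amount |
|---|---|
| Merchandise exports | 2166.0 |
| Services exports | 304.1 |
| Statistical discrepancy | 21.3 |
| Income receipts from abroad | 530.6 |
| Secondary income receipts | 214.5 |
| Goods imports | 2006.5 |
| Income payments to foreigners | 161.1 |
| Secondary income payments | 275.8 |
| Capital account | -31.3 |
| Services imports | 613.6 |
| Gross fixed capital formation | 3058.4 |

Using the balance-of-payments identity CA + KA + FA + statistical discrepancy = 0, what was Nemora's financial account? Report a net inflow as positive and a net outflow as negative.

-148.2

Goods balance = 2166.0 - 2006.5 = 159.5
Services balance = 304.1 - 613.6 = -309.5
Trade balance (goods + services) = 159.5 + (-309.5) = -150.0
Net primary income = 530.6 - 161.1 = 369.5
Net secondary income = 214.5 - 275.8 = -61.3
Current account = -150.0 + 369.5 + (-61.3) = 158.2
Financial account = -(158.2 + (-31.3) + 21.3) = -148.2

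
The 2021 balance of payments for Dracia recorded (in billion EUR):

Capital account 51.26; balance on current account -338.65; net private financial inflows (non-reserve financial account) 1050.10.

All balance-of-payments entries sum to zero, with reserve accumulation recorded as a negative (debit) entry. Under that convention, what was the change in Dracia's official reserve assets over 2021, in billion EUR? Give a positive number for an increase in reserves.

762.71

Official reserve transactions balance = -((-338.65) + 51.26 + 1050.10) = -762.71
An accumulation of reserves is recorded as a debit (negative entry), so the change in the stock of reserves is the negative of that balance.
Change in official reserves = -(-762.71) = 762.71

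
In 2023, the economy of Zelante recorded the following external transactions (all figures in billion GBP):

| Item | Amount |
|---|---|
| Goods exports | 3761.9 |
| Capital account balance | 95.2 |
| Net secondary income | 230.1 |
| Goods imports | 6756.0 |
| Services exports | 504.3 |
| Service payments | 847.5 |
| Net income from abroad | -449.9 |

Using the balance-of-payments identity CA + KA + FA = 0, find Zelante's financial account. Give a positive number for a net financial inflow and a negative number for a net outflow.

Goods balance = 3761.9 - 6756.0 = -2994.1
Services balance = 504.3 - 847.5 = -343.2
Trade balance (goods + services) = -2994.1 + (-343.2) = -3337.3
Net primary income = -449.9
Net secondary income = 230.1
Current account = -3337.3 + (-449.9) + 230.1 = -3557.1
Financial account = -(-3557.1 + 95.2) = 3461.9

3461.9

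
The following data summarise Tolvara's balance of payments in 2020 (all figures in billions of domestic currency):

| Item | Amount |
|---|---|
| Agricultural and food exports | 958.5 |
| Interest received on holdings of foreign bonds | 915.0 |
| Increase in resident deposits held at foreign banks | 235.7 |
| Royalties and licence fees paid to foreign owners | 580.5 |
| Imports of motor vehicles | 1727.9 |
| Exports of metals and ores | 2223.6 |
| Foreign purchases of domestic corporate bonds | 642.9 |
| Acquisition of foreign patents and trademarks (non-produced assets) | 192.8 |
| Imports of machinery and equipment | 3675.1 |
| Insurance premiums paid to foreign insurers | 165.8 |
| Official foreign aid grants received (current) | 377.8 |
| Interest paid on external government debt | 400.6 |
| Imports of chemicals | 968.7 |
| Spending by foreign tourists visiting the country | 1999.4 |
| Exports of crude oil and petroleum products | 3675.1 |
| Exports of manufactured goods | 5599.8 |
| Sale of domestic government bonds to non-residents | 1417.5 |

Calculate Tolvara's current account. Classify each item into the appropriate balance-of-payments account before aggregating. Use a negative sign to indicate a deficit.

Goods: 958.5 + 3675.1 - 1727.9 - 968.7 + 2223.6 - 3675.1 + 5599.8 = 6085.3
Services: 1999.4 - 580.5 - 165.8 = 1253.1
Primary income: 915.0 - 400.6 = 514.4
Secondary income: 377.8
Current account = 6085.3 + 1253.1 + 514.4 + 377.8 = 8230.6
(Excluded from the current account — financial account: increase in resident deposits held at foreign banks 235.7, foreign purchases of domestic corporate bonds 642.9, sale of domestic government bonds to non-residents 1417.5; capital account: acquisition of foreign patents and trademarks (non-produced assets) 192.8.)

8230.6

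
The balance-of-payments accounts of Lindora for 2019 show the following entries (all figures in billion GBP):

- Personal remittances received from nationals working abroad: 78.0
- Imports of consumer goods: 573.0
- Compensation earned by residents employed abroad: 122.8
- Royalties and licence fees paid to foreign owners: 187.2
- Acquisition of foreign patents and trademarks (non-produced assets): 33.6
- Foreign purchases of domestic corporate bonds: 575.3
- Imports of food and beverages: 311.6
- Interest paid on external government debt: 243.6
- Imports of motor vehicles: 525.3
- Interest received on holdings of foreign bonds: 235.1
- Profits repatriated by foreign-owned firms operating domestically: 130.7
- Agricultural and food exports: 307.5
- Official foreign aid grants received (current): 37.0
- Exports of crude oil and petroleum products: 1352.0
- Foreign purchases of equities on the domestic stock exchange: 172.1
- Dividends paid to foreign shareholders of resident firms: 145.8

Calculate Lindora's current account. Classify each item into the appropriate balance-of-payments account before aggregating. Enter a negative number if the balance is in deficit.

Goods: -525.3 - 311.6 - 573.0 + 307.5 + 1352.0 = 249.6
Services: -187.2
Primary income: -243.6 - 145.8 + 122.8 + 235.1 - 130.7 = -162.2
Secondary income: 37.0 + 78.0 = 115.0
Current account = 249.6 + (-187.2) + (-162.2) + 115.0 = 15.2
(Excluded from the current account — capital account: acquisition of foreign patents and trademarks (non-produced assets) 33.6; financial account: foreign purchases of domestic corporate bonds 575.3, foreign purchases of equities on the domestic stock exchange 172.1.)

15.2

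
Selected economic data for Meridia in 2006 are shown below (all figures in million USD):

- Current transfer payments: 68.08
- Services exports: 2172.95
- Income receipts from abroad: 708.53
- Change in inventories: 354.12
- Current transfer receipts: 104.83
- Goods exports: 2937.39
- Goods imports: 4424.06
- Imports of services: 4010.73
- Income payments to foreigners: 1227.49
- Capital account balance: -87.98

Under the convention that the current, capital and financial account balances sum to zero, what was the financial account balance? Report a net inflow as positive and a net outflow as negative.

Goods balance = 2937.39 - 4424.06 = -1486.67
Services balance = 2172.95 - 4010.73 = -1837.78
Trade balance (goods + services) = -1486.67 + (-1837.78) = -3324.45
Net primary income = 708.53 - 1227.49 = -518.96
Net secondary income = 104.83 - 68.08 = 36.75
Current account = -3324.45 + (-518.96) + 36.75 = -3806.66
Financial account = -(-3806.66 + (-87.98)) = 3894.64

3894.64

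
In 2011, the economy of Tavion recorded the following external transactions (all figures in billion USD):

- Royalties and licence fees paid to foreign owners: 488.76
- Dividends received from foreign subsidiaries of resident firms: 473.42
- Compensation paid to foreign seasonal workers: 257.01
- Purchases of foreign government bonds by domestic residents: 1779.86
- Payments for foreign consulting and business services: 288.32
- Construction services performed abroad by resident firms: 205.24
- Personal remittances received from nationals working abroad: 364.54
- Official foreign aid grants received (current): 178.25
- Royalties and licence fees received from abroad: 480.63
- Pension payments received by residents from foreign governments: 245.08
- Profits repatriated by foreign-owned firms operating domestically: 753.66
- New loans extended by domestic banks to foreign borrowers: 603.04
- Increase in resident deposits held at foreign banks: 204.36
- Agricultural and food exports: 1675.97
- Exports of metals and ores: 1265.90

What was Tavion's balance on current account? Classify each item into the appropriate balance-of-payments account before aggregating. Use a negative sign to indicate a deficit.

3101.28

Goods: 1675.97 + 1265.90 = 2941.87
Services: -288.32 + 480.63 - 488.76 + 205.24 = -91.21
Primary income: -257.01 + 473.42 - 753.66 = -537.25
Secondary income: 364.54 + 178.25 + 245.08 = 787.87
Current account = 2941.87 + (-91.21) + (-537.25) + 787.87 = 3101.28
(Excluded from the current account — financial account: purchases of foreign government bonds by domestic residents 1779.86, new loans extended by domestic banks to foreign borrowers 603.04, increase in resident deposits held at foreign banks 204.36.)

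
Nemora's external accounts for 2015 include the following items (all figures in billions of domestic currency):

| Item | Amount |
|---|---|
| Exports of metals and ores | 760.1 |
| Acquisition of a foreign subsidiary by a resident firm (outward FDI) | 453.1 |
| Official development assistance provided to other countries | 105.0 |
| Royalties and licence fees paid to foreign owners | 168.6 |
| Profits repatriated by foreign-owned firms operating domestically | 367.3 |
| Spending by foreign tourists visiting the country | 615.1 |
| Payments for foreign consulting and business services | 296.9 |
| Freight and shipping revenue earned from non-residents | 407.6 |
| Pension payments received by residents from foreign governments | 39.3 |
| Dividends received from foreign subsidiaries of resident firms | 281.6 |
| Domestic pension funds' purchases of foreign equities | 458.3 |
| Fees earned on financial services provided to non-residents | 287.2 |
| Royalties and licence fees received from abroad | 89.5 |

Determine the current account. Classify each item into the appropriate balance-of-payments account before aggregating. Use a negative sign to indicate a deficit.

Goods: 760.1
Services: 407.6 + 615.1 - 168.6 - 296.9 + 89.5 + 287.2 = 933.9
Primary income: -367.3 + 281.6 = -85.7
Secondary income: 39.3 - 105.0 = -65.7
Current account = 760.1 + 933.9 + (-85.7) + (-65.7) = 1542.6
(Excluded from the current account — financial account: acquisition of a foreign subsidiary by a resident firm (outward FDI) 453.1, domestic pension funds' purchases of foreign equities 458.3.)

1542.6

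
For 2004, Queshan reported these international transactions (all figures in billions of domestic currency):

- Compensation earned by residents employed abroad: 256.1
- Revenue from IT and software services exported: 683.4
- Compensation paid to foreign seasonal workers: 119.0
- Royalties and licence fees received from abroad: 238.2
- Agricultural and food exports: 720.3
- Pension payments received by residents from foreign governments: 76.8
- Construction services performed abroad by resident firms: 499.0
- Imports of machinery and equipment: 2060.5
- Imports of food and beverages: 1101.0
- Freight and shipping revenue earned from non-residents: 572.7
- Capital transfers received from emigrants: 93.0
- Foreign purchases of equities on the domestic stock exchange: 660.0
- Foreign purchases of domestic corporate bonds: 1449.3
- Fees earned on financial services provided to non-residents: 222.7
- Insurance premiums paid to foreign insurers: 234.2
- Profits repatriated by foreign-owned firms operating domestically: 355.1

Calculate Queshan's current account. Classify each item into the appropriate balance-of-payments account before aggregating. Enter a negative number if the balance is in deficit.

Goods: -2060.5 + 720.3 - 1101.0 = -2441.2
Services: -234.2 + 683.4 + 572.7 + 222.7 + 499.0 + 238.2 = 1981.8
Primary income: 256.1 - 355.1 - 119.0 = -218.0
Secondary income: 76.8
Current account = (-2441.2) + 1981.8 + (-218.0) + 76.8 = -600.6
(Excluded from the current account — capital account: capital transfers received from emigrants 93.0; financial account: foreign purchases of equities on the domestic stock exchange 660.0, foreign purchases of domestic corporate bonds 1449.3.)

-600.6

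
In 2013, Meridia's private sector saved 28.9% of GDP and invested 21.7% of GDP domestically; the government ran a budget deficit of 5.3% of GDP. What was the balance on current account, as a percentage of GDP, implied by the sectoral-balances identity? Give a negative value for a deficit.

By the sectoral-balances identity, CA = (S_private - I) + (T - G).
Private balance = 28.9 - 21.7 = 7.2
Government balance (T - G) = -5.3
CA = 7.2 + (-5.3) = 1.9

1.9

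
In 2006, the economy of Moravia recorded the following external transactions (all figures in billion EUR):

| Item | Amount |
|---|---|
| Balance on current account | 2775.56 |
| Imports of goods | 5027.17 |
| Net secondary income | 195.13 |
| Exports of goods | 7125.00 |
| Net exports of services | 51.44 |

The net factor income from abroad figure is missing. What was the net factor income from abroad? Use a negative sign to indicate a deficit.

Current account = goods balance + services balance + net primary income + net secondary income
Sum of the known components = 2344.40
Net factor income from abroad = CA - (known components) = 2775.56 - 2344.40 = 431.16

431.16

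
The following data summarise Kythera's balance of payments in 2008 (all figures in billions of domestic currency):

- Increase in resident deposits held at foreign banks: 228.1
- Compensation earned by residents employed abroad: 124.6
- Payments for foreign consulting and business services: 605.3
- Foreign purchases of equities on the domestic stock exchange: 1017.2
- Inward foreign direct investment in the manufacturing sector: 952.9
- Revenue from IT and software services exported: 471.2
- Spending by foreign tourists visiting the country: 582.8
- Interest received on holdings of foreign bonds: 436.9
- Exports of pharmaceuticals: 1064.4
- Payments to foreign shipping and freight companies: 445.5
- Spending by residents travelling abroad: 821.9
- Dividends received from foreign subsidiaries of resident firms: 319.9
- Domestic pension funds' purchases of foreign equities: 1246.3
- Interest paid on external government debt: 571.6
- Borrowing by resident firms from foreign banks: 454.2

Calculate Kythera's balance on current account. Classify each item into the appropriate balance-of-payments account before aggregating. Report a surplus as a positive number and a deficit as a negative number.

555.5

Goods: 1064.4
Services: -445.5 - 821.9 - 605.3 + 582.8 + 471.2 = -818.7
Primary income: -571.6 + 124.6 + 319.9 + 436.9 = 309.8
Current account = 1064.4 + (-818.7) + 309.8 = 555.5
(Excluded from the current account — financial account: increase in resident deposits held at foreign banks 228.1, foreign purchases of equities on the domestic stock exchange 1017.2, inward foreign direct investment in the manufacturing sector 952.9, domestic pension funds' purchases of foreign equities 1246.3, borrowing by resident firms from foreign banks 454.2.)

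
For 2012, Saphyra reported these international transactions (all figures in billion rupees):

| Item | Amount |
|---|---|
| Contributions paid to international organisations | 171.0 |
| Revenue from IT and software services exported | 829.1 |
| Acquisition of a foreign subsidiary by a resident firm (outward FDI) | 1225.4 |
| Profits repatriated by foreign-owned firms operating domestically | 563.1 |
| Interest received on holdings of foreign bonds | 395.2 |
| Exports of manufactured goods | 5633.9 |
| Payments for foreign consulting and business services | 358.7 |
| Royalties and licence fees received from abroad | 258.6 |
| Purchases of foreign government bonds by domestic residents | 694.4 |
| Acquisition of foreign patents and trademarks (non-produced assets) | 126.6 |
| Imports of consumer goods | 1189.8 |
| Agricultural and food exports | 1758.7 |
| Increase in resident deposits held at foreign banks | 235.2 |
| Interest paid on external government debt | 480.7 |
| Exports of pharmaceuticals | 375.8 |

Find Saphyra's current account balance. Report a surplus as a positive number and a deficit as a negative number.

Goods: 1758.7 + 375.8 + 5633.9 - 1189.8 = 6578.6
Services: -358.7 + 258.6 + 829.1 = 729.0
Primary income: -480.7 - 563.1 + 395.2 = -648.6
Secondary income: -171.0
Current account = 6578.6 + 729.0 + (-648.6) + (-171.0) = 6488.0
(Excluded from the current account — financial account: acquisition of a foreign subsidiary by a resident firm (outward FDI) 1225.4, purchases of foreign government bonds by domestic residents 694.4, increase in resident deposits held at foreign banks 235.2; capital account: acquisition of foreign patents and trademarks (non-produced assets) 126.6.)

6488.0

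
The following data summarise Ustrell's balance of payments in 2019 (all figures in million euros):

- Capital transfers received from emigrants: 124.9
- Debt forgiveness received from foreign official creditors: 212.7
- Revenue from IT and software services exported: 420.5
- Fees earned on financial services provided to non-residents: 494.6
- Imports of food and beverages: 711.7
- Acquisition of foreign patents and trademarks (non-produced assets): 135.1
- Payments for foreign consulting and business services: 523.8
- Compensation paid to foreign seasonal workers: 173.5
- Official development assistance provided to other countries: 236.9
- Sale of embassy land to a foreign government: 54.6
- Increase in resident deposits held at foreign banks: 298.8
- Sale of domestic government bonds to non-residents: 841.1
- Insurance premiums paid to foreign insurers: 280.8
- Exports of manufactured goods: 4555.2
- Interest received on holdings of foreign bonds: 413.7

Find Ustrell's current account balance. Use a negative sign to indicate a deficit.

Goods: -711.7 + 4555.2 = 3843.5
Services: 420.5 - 523.8 - 280.8 + 494.6 = 110.5
Primary income: 413.7 - 173.5 = 240.2
Secondary income: -236.9
Current account = 3843.5 + 110.5 + 240.2 + (-236.9) = 3957.3
(Excluded from the current account — capital account: capital transfers received from emigrants 124.9, debt forgiveness received from foreign official creditors 212.7, acquisition of foreign patents and trademarks (non-produced assets) 135.1, sale of embassy land to a foreign government 54.6; financial account: increase in resident deposits held at foreign banks 298.8, sale of domestic government bonds to non-residents 841.1.)

3957.3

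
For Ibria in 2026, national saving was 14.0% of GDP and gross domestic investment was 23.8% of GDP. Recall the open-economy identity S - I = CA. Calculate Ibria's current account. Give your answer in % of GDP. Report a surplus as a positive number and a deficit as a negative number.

-9.8

CA = S - I = 14.0 - 23.8 = -9.8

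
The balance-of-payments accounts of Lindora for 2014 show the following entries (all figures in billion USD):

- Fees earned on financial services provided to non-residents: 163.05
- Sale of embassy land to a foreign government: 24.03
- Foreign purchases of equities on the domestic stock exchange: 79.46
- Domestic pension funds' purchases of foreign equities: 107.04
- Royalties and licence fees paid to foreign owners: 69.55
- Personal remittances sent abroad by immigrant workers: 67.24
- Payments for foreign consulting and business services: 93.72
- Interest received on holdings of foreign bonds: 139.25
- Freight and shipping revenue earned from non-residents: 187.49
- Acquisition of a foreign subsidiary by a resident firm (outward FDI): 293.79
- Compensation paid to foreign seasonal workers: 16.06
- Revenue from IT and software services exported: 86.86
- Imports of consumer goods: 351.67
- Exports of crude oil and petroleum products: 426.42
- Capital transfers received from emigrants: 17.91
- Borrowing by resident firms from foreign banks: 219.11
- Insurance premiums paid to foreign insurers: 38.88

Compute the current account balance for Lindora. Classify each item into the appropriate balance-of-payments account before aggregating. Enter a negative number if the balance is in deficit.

365.95

Goods: -351.67 + 426.42 = 74.75
Services: -69.55 + 187.49 - 38.88 + 86.86 - 93.72 + 163.05 = 235.25
Primary income: -16.06 + 139.25 = 123.19
Secondary income: -67.24
Current account = 74.75 + 235.25 + 123.19 + (-67.24) = 365.95
(Excluded from the current account — capital account: sale of embassy land to a foreign government 24.03, capital transfers received from emigrants 17.91; financial account: foreign purchases of equities on the domestic stock exchange 79.46, domestic pension funds' purchases of foreign equities 107.04, acquisition of a foreign subsidiary by a resident firm (outward FDI) 293.79, borrowing by resident firms from foreign banks 219.11.)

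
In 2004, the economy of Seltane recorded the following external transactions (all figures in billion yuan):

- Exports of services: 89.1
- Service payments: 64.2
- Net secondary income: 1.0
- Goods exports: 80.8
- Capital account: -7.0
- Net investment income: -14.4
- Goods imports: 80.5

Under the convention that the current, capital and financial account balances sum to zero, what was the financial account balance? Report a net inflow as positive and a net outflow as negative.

-4.8

Goods balance = 80.8 - 80.5 = 0.3
Services balance = 89.1 - 64.2 = 24.9
Trade balance (goods + services) = 0.3 + 24.9 = 25.2
Net primary income = -14.4
Net secondary income = 1.0
Current account = 25.2 + (-14.4) + 1.0 = 11.8
Financial account = -(11.8 + (-7.0)) = -4.8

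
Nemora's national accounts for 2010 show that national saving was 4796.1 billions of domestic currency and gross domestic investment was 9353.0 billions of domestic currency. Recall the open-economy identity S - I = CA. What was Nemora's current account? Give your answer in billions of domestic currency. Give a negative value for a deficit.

CA = S - I = 4796.1 - 9353.0 = -4556.9

-4556.9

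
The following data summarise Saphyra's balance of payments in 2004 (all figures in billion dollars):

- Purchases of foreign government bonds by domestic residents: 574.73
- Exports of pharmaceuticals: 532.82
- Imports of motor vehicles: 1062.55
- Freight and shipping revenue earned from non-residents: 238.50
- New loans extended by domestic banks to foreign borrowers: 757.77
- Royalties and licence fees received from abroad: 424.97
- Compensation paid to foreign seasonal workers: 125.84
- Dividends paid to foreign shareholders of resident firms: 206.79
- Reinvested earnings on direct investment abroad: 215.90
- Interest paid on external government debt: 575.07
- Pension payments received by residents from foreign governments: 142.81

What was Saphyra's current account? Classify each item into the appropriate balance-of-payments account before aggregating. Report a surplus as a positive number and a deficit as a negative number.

Goods: -1062.55 + 532.82 = -529.73
Services: 424.97 + 238.50 = 663.47
Primary income: 215.90 - 575.07 - 206.79 - 125.84 = -691.80
Secondary income: 142.81
Current account = (-529.73) + 663.47 + (-691.80) + 142.81 = -415.25
(Excluded from the current account — financial account: purchases of foreign government bonds by domestic residents 574.73, new loans extended by domestic banks to foreign borrowers 757.77.)

-415.25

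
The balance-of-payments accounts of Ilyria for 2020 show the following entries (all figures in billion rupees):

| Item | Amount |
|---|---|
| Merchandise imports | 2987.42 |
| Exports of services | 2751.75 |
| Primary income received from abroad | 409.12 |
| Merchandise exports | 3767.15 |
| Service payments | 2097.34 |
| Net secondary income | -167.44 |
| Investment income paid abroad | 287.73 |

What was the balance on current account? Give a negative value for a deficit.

Goods balance = 3767.15 - 2987.42 = 779.73
Services balance = 2751.75 - 2097.34 = 654.41
Trade balance (goods + services) = 779.73 + 654.41 = 1434.14
Net primary income = 409.12 - 287.73 = 121.39
Net secondary income = -167.44
Current account = 1434.14 + 121.39 + (-167.44) = 1388.09

1388.09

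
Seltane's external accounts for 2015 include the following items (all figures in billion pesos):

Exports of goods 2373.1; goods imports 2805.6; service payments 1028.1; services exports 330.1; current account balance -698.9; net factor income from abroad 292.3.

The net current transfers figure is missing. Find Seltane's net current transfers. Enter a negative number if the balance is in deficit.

Current account = goods balance + services balance + net primary income + net secondary income
Sum of the known components = -838.2
Net current transfers = CA - (known components) = -698.9 - (-838.2) = 139.3

139.3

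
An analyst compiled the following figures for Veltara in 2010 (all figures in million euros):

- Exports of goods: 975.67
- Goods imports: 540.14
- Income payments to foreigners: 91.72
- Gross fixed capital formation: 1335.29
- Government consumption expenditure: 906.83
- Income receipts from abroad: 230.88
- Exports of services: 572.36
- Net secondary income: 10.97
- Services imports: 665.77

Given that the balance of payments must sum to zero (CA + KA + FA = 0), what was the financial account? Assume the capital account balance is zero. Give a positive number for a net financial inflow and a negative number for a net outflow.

-492.25

Goods balance = 975.67 - 540.14 = 435.53
Services balance = 572.36 - 665.77 = -93.41
Trade balance (goods + services) = 435.53 + (-93.41) = 342.12
Net primary income = 230.88 - 91.72 = 139.16
Net secondary income = 10.97
Current account = 342.12 + 139.16 + 10.97 = 492.25
Financial account = -(492.25) = -492.25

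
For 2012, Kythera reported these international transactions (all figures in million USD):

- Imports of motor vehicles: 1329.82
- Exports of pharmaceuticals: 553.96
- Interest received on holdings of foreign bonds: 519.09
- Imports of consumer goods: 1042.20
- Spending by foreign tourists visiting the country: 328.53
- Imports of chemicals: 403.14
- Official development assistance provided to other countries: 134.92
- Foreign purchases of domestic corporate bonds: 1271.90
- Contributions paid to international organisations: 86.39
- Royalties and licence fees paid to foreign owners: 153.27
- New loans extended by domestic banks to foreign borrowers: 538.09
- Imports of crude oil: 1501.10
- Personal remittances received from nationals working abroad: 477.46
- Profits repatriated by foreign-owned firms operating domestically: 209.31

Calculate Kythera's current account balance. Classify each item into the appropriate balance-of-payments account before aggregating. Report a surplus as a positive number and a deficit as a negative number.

Goods: -1329.82 - 1042.20 - 403.14 - 1501.10 + 553.96 = -3722.30
Services: 328.53 - 153.27 = 175.26
Primary income: 519.09 - 209.31 = 309.78
Secondary income: -134.92 - 86.39 + 477.46 = 256.15
Current account = (-3722.30) + 175.26 + 309.78 + 256.15 = -2981.11
(Excluded from the current account — financial account: foreign purchases of domestic corporate bonds 1271.90, new loans extended by domestic banks to foreign borrowers 538.09.)

-2981.11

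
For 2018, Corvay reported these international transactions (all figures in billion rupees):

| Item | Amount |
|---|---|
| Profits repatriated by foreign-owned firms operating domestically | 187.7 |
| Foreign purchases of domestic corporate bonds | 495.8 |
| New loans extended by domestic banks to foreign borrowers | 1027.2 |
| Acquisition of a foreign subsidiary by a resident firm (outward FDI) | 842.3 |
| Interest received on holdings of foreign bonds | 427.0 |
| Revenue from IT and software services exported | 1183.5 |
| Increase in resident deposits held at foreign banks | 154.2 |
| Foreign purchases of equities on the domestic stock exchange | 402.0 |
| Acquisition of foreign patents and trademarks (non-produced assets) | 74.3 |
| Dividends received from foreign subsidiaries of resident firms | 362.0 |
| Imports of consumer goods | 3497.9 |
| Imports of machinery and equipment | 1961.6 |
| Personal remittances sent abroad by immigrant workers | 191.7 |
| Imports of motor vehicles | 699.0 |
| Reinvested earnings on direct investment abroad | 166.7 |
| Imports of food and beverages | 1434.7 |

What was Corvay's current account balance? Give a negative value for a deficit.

-5833.4

Goods: -1961.6 - 699.0 - 3497.9 - 1434.7 = -7593.2
Services: 1183.5
Primary income: 362.0 + 427.0 + 166.7 - 187.7 = 768.0
Secondary income: -191.7
Current account = (-7593.2) + 1183.5 + 768.0 + (-191.7) = -5833.4
(Excluded from the current account — financial account: foreign purchases of domestic corporate bonds 495.8, new loans extended by domestic banks to foreign borrowers 1027.2, acquisition of a foreign subsidiary by a resident firm (outward FDI) 842.3, increase in resident deposits held at foreign banks 154.2, foreign purchases of equities on the domestic stock exchange 402.0; capital account: acquisition of foreign patents and trademarks (non-produced assets) 74.3.)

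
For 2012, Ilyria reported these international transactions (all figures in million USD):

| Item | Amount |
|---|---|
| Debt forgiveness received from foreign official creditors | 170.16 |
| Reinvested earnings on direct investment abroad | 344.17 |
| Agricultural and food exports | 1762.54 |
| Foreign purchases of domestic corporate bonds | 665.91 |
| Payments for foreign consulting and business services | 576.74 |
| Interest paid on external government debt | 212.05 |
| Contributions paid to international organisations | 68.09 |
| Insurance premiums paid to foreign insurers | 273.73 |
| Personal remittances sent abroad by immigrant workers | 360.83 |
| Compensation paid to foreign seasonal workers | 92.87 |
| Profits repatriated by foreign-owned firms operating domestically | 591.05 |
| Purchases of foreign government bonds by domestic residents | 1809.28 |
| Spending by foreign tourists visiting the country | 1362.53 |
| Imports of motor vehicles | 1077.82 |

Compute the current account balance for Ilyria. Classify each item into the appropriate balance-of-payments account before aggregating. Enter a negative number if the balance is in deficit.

Goods: 1762.54 - 1077.82 = 684.72
Services: 1362.53 - 273.73 - 576.74 = 512.06
Primary income: -591.05 + 344.17 - 212.05 - 92.87 = -551.80
Secondary income: -68.09 - 360.83 = -428.92
Current account = 684.72 + 512.06 + (-551.80) + (-428.92) = 216.06
(Excluded from the current account — capital account: debt forgiveness received from foreign official creditors 170.16; financial account: foreign purchases of domestic corporate bonds 665.91, purchases of foreign government bonds by domestic residents 1809.28.)

216.06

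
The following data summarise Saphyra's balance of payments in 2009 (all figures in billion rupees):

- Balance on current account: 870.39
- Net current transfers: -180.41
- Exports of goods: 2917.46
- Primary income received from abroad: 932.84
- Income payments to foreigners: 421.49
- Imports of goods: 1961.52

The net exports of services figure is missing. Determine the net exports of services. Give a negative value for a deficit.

-416.49

Current account = goods balance + services balance + net primary income + net secondary income
Sum of the known components = 1286.88
Net exports of services = CA - (known components) = 870.39 - 1286.88 = -416.49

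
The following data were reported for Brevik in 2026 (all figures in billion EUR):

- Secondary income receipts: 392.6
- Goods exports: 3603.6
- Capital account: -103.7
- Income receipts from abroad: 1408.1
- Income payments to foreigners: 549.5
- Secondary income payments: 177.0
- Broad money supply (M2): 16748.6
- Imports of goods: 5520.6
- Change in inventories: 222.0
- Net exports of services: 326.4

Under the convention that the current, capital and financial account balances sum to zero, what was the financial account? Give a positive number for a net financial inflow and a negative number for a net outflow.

620.1

Goods balance = 3603.6 - 5520.6 = -1917.0
Services balance = 326.4
Trade balance (goods + services) = -1917.0 + 326.4 = -1590.6
Net primary income = 1408.1 - 549.5 = 858.6
Net secondary income = 392.6 - 177.0 = 215.6
Current account = -1590.6 + 858.6 + 215.6 = -516.4
Financial account = -(-516.4 + (-103.7)) = 620.1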